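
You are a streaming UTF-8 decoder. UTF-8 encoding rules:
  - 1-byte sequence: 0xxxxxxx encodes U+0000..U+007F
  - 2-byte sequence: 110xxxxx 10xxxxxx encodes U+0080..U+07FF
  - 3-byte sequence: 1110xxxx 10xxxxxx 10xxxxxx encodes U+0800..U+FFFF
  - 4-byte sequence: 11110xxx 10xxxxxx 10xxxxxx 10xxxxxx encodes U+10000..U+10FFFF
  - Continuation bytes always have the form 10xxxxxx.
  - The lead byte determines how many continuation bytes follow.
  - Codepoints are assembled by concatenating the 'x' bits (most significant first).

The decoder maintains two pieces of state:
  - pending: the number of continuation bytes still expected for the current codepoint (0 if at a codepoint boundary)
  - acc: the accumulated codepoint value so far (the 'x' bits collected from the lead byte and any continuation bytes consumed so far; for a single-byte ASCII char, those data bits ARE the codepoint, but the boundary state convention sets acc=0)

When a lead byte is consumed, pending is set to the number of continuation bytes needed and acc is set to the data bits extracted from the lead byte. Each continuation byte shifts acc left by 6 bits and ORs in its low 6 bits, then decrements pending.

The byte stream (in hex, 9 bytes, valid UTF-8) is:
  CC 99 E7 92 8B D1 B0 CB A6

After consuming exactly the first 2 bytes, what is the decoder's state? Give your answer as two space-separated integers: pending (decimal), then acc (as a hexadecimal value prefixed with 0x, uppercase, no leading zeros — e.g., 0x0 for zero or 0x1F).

Byte[0]=CC: 2-byte lead. pending=1, acc=0xC
Byte[1]=99: continuation. acc=(acc<<6)|0x19=0x319, pending=0

Answer: 0 0x319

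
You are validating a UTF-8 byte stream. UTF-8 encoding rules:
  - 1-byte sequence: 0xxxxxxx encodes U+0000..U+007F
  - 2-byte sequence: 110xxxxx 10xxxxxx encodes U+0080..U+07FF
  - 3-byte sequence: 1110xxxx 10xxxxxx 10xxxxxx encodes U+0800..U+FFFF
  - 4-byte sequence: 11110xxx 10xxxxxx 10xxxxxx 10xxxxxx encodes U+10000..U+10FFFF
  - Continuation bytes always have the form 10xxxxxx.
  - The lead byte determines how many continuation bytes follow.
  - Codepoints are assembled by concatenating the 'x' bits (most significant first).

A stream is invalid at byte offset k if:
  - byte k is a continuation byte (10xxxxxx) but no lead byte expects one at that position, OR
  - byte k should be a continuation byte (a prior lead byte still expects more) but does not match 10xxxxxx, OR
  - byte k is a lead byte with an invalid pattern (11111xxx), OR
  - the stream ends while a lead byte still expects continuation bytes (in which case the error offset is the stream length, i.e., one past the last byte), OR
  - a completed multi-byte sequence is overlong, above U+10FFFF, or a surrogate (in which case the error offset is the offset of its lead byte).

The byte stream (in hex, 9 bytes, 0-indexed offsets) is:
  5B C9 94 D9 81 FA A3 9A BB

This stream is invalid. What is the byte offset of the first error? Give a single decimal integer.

Answer: 5

Derivation:
Byte[0]=5B: 1-byte ASCII. cp=U+005B
Byte[1]=C9: 2-byte lead, need 1 cont bytes. acc=0x9
Byte[2]=94: continuation. acc=(acc<<6)|0x14=0x254
Completed: cp=U+0254 (starts at byte 1)
Byte[3]=D9: 2-byte lead, need 1 cont bytes. acc=0x19
Byte[4]=81: continuation. acc=(acc<<6)|0x01=0x641
Completed: cp=U+0641 (starts at byte 3)
Byte[5]=FA: INVALID lead byte (not 0xxx/110x/1110/11110)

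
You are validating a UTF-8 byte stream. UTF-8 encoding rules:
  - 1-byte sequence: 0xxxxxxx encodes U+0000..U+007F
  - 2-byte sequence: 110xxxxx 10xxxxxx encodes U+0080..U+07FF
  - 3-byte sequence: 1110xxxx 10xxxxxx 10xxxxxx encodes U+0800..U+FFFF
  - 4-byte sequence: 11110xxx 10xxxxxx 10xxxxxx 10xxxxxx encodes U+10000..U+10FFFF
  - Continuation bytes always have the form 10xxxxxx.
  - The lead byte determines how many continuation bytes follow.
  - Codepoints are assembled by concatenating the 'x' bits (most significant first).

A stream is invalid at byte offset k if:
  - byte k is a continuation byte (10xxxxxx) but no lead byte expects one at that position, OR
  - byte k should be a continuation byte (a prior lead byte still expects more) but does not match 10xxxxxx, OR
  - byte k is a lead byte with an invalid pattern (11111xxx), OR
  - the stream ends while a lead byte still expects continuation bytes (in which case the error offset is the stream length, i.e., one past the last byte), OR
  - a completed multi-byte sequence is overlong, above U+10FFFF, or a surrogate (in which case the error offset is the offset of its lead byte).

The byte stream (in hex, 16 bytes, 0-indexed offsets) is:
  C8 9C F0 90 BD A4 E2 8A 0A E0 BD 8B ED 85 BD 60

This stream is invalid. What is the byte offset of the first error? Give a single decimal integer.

Byte[0]=C8: 2-byte lead, need 1 cont bytes. acc=0x8
Byte[1]=9C: continuation. acc=(acc<<6)|0x1C=0x21C
Completed: cp=U+021C (starts at byte 0)
Byte[2]=F0: 4-byte lead, need 3 cont bytes. acc=0x0
Byte[3]=90: continuation. acc=(acc<<6)|0x10=0x10
Byte[4]=BD: continuation. acc=(acc<<6)|0x3D=0x43D
Byte[5]=A4: continuation. acc=(acc<<6)|0x24=0x10F64
Completed: cp=U+10F64 (starts at byte 2)
Byte[6]=E2: 3-byte lead, need 2 cont bytes. acc=0x2
Byte[7]=8A: continuation. acc=(acc<<6)|0x0A=0x8A
Byte[8]=0A: expected 10xxxxxx continuation. INVALID

Answer: 8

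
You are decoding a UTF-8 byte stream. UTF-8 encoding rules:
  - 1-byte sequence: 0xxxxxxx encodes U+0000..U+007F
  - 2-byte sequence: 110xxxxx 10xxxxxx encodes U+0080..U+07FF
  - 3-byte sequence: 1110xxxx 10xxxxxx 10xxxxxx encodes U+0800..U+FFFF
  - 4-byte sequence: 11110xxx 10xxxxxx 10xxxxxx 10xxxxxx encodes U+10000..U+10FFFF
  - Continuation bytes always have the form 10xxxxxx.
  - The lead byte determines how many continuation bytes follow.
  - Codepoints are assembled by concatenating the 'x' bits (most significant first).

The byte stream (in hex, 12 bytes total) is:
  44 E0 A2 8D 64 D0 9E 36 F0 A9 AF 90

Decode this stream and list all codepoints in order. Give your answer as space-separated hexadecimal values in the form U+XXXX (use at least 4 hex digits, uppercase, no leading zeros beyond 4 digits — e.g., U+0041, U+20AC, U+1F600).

Answer: U+0044 U+088D U+0064 U+041E U+0036 U+29BD0

Derivation:
Byte[0]=44: 1-byte ASCII. cp=U+0044
Byte[1]=E0: 3-byte lead, need 2 cont bytes. acc=0x0
Byte[2]=A2: continuation. acc=(acc<<6)|0x22=0x22
Byte[3]=8D: continuation. acc=(acc<<6)|0x0D=0x88D
Completed: cp=U+088D (starts at byte 1)
Byte[4]=64: 1-byte ASCII. cp=U+0064
Byte[5]=D0: 2-byte lead, need 1 cont bytes. acc=0x10
Byte[6]=9E: continuation. acc=(acc<<6)|0x1E=0x41E
Completed: cp=U+041E (starts at byte 5)
Byte[7]=36: 1-byte ASCII. cp=U+0036
Byte[8]=F0: 4-byte lead, need 3 cont bytes. acc=0x0
Byte[9]=A9: continuation. acc=(acc<<6)|0x29=0x29
Byte[10]=AF: continuation. acc=(acc<<6)|0x2F=0xA6F
Byte[11]=90: continuation. acc=(acc<<6)|0x10=0x29BD0
Completed: cp=U+29BD0 (starts at byte 8)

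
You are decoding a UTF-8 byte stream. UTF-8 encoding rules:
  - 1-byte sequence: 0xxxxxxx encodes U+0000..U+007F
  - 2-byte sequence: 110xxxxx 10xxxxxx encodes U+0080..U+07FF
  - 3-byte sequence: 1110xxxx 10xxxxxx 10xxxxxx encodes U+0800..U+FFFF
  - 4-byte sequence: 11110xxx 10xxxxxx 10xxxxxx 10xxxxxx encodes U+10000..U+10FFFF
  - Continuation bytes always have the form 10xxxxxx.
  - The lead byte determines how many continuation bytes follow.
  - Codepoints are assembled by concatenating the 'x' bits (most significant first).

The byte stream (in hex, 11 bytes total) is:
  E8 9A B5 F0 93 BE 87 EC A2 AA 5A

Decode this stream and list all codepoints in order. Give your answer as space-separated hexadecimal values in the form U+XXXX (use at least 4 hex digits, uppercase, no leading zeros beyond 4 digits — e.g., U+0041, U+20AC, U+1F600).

Byte[0]=E8: 3-byte lead, need 2 cont bytes. acc=0x8
Byte[1]=9A: continuation. acc=(acc<<6)|0x1A=0x21A
Byte[2]=B5: continuation. acc=(acc<<6)|0x35=0x86B5
Completed: cp=U+86B5 (starts at byte 0)
Byte[3]=F0: 4-byte lead, need 3 cont bytes. acc=0x0
Byte[4]=93: continuation. acc=(acc<<6)|0x13=0x13
Byte[5]=BE: continuation. acc=(acc<<6)|0x3E=0x4FE
Byte[6]=87: continuation. acc=(acc<<6)|0x07=0x13F87
Completed: cp=U+13F87 (starts at byte 3)
Byte[7]=EC: 3-byte lead, need 2 cont bytes. acc=0xC
Byte[8]=A2: continuation. acc=(acc<<6)|0x22=0x322
Byte[9]=AA: continuation. acc=(acc<<6)|0x2A=0xC8AA
Completed: cp=U+C8AA (starts at byte 7)
Byte[10]=5A: 1-byte ASCII. cp=U+005A

Answer: U+86B5 U+13F87 U+C8AA U+005A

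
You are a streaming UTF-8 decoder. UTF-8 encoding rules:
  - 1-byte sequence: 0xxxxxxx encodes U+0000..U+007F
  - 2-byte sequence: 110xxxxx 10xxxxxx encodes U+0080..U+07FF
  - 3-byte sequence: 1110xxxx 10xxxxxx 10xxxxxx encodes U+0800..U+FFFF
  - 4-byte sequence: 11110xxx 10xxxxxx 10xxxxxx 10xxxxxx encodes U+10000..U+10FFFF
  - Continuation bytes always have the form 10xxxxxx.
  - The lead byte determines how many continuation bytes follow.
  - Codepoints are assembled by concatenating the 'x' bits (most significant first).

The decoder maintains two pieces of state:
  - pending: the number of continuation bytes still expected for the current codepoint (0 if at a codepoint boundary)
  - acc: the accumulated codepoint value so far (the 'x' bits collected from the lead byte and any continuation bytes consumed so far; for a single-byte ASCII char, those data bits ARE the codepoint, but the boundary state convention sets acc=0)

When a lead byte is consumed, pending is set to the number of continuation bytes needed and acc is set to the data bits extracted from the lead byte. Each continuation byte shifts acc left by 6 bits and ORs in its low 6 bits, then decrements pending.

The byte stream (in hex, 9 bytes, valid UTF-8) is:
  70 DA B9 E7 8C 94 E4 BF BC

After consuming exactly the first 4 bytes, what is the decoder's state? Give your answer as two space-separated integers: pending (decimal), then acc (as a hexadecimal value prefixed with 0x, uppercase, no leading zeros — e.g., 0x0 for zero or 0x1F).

Byte[0]=70: 1-byte. pending=0, acc=0x0
Byte[1]=DA: 2-byte lead. pending=1, acc=0x1A
Byte[2]=B9: continuation. acc=(acc<<6)|0x39=0x6B9, pending=0
Byte[3]=E7: 3-byte lead. pending=2, acc=0x7

Answer: 2 0x7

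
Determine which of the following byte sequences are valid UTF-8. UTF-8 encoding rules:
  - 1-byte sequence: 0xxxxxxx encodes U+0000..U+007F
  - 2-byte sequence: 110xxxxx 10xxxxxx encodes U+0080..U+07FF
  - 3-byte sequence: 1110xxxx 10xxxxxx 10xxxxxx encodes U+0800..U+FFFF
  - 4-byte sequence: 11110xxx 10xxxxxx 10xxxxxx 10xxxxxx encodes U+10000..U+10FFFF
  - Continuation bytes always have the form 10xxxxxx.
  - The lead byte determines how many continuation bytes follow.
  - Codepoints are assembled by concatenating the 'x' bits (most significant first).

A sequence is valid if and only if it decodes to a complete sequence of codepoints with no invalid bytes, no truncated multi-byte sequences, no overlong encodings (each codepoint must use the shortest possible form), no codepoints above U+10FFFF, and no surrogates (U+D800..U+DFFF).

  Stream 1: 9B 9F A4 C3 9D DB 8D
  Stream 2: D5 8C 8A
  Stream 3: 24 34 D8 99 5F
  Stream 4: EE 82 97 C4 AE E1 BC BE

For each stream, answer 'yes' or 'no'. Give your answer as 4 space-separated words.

Answer: no no yes yes

Derivation:
Stream 1: error at byte offset 0. INVALID
Stream 2: error at byte offset 2. INVALID
Stream 3: decodes cleanly. VALID
Stream 4: decodes cleanly. VALID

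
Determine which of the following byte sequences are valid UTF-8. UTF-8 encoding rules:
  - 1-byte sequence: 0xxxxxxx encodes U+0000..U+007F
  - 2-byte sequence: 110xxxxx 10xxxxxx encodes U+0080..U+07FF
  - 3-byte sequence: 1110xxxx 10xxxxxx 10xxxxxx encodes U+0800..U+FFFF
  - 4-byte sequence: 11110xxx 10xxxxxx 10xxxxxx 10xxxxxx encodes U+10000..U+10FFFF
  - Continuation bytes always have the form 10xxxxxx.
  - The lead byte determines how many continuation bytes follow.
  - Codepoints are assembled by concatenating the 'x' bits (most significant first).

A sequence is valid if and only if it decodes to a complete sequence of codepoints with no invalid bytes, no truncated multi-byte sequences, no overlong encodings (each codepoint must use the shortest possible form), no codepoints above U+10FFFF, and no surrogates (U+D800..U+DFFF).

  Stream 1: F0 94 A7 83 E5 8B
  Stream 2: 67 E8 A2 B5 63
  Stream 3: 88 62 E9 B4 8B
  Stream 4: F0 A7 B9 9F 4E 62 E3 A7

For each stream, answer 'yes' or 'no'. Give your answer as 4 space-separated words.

Answer: no yes no no

Derivation:
Stream 1: error at byte offset 6. INVALID
Stream 2: decodes cleanly. VALID
Stream 3: error at byte offset 0. INVALID
Stream 4: error at byte offset 8. INVALID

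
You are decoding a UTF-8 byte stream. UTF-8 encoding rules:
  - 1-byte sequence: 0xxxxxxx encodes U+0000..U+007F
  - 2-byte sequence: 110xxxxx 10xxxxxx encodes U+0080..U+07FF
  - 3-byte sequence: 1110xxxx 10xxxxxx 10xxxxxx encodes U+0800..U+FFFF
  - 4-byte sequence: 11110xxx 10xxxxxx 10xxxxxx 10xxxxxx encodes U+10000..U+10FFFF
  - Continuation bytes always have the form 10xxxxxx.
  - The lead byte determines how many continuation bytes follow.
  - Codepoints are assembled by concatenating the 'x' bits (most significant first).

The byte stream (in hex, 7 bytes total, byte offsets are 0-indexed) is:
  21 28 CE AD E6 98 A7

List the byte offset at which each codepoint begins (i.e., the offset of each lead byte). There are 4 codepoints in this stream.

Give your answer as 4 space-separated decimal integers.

Byte[0]=21: 1-byte ASCII. cp=U+0021
Byte[1]=28: 1-byte ASCII. cp=U+0028
Byte[2]=CE: 2-byte lead, need 1 cont bytes. acc=0xE
Byte[3]=AD: continuation. acc=(acc<<6)|0x2D=0x3AD
Completed: cp=U+03AD (starts at byte 2)
Byte[4]=E6: 3-byte lead, need 2 cont bytes. acc=0x6
Byte[5]=98: continuation. acc=(acc<<6)|0x18=0x198
Byte[6]=A7: continuation. acc=(acc<<6)|0x27=0x6627
Completed: cp=U+6627 (starts at byte 4)

Answer: 0 1 2 4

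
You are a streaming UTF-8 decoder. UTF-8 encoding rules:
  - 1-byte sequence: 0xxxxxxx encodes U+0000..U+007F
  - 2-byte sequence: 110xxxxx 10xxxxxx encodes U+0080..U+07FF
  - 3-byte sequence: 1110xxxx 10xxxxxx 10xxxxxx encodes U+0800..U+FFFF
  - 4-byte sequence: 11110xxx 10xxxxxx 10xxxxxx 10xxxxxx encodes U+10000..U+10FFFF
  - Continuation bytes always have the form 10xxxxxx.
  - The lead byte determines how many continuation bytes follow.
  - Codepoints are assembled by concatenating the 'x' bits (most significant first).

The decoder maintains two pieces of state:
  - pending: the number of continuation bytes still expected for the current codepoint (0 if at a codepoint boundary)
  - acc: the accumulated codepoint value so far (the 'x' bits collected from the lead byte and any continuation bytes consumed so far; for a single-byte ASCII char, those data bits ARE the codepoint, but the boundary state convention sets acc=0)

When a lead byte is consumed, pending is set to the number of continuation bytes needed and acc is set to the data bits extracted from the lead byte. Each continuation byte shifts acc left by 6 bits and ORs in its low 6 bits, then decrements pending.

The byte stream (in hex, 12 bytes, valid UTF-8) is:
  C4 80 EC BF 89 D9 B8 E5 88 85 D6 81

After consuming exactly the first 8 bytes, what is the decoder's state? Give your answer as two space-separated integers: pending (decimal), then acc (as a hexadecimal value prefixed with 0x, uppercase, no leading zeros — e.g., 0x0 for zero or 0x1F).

Byte[0]=C4: 2-byte lead. pending=1, acc=0x4
Byte[1]=80: continuation. acc=(acc<<6)|0x00=0x100, pending=0
Byte[2]=EC: 3-byte lead. pending=2, acc=0xC
Byte[3]=BF: continuation. acc=(acc<<6)|0x3F=0x33F, pending=1
Byte[4]=89: continuation. acc=(acc<<6)|0x09=0xCFC9, pending=0
Byte[5]=D9: 2-byte lead. pending=1, acc=0x19
Byte[6]=B8: continuation. acc=(acc<<6)|0x38=0x678, pending=0
Byte[7]=E5: 3-byte lead. pending=2, acc=0x5

Answer: 2 0x5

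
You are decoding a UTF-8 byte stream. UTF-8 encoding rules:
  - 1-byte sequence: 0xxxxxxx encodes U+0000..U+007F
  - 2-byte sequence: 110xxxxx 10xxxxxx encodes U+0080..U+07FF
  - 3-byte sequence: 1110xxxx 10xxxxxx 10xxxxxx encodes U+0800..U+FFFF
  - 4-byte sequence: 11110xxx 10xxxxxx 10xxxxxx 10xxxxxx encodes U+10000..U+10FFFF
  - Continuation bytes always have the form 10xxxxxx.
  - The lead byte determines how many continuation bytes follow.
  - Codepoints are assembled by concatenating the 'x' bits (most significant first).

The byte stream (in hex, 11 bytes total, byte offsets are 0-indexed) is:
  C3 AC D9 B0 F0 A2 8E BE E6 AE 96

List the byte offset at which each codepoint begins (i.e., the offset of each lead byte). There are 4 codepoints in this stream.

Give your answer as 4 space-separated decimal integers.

Byte[0]=C3: 2-byte lead, need 1 cont bytes. acc=0x3
Byte[1]=AC: continuation. acc=(acc<<6)|0x2C=0xEC
Completed: cp=U+00EC (starts at byte 0)
Byte[2]=D9: 2-byte lead, need 1 cont bytes. acc=0x19
Byte[3]=B0: continuation. acc=(acc<<6)|0x30=0x670
Completed: cp=U+0670 (starts at byte 2)
Byte[4]=F0: 4-byte lead, need 3 cont bytes. acc=0x0
Byte[5]=A2: continuation. acc=(acc<<6)|0x22=0x22
Byte[6]=8E: continuation. acc=(acc<<6)|0x0E=0x88E
Byte[7]=BE: continuation. acc=(acc<<6)|0x3E=0x223BE
Completed: cp=U+223BE (starts at byte 4)
Byte[8]=E6: 3-byte lead, need 2 cont bytes. acc=0x6
Byte[9]=AE: continuation. acc=(acc<<6)|0x2E=0x1AE
Byte[10]=96: continuation. acc=(acc<<6)|0x16=0x6B96
Completed: cp=U+6B96 (starts at byte 8)

Answer: 0 2 4 8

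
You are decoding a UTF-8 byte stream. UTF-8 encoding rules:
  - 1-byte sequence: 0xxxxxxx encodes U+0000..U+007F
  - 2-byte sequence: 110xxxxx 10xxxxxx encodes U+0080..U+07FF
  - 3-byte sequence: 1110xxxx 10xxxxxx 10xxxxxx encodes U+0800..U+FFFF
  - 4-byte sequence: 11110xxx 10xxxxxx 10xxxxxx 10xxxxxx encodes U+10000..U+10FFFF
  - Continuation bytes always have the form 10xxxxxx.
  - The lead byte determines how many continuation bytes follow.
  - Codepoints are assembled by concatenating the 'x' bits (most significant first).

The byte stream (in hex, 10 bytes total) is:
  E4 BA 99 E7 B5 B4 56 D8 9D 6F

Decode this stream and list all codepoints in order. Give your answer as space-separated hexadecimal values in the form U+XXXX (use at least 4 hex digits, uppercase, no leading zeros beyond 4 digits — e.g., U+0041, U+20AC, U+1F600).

Answer: U+4E99 U+7D74 U+0056 U+061D U+006F

Derivation:
Byte[0]=E4: 3-byte lead, need 2 cont bytes. acc=0x4
Byte[1]=BA: continuation. acc=(acc<<6)|0x3A=0x13A
Byte[2]=99: continuation. acc=(acc<<6)|0x19=0x4E99
Completed: cp=U+4E99 (starts at byte 0)
Byte[3]=E7: 3-byte lead, need 2 cont bytes. acc=0x7
Byte[4]=B5: continuation. acc=(acc<<6)|0x35=0x1F5
Byte[5]=B4: continuation. acc=(acc<<6)|0x34=0x7D74
Completed: cp=U+7D74 (starts at byte 3)
Byte[6]=56: 1-byte ASCII. cp=U+0056
Byte[7]=D8: 2-byte lead, need 1 cont bytes. acc=0x18
Byte[8]=9D: continuation. acc=(acc<<6)|0x1D=0x61D
Completed: cp=U+061D (starts at byte 7)
Byte[9]=6F: 1-byte ASCII. cp=U+006F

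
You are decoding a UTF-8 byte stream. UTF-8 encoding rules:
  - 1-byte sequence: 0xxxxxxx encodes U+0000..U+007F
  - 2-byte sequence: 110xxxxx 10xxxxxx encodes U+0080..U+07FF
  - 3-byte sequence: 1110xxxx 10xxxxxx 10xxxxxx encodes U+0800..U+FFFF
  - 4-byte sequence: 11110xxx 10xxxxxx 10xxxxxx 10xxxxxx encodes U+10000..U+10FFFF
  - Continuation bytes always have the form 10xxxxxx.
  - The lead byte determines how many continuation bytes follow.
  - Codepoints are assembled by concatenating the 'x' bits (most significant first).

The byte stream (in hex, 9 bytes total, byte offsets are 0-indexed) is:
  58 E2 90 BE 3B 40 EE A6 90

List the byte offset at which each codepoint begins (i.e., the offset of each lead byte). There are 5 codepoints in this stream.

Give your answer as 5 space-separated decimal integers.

Answer: 0 1 4 5 6

Derivation:
Byte[0]=58: 1-byte ASCII. cp=U+0058
Byte[1]=E2: 3-byte lead, need 2 cont bytes. acc=0x2
Byte[2]=90: continuation. acc=(acc<<6)|0x10=0x90
Byte[3]=BE: continuation. acc=(acc<<6)|0x3E=0x243E
Completed: cp=U+243E (starts at byte 1)
Byte[4]=3B: 1-byte ASCII. cp=U+003B
Byte[5]=40: 1-byte ASCII. cp=U+0040
Byte[6]=EE: 3-byte lead, need 2 cont bytes. acc=0xE
Byte[7]=A6: continuation. acc=(acc<<6)|0x26=0x3A6
Byte[8]=90: continuation. acc=(acc<<6)|0x10=0xE990
Completed: cp=U+E990 (starts at byte 6)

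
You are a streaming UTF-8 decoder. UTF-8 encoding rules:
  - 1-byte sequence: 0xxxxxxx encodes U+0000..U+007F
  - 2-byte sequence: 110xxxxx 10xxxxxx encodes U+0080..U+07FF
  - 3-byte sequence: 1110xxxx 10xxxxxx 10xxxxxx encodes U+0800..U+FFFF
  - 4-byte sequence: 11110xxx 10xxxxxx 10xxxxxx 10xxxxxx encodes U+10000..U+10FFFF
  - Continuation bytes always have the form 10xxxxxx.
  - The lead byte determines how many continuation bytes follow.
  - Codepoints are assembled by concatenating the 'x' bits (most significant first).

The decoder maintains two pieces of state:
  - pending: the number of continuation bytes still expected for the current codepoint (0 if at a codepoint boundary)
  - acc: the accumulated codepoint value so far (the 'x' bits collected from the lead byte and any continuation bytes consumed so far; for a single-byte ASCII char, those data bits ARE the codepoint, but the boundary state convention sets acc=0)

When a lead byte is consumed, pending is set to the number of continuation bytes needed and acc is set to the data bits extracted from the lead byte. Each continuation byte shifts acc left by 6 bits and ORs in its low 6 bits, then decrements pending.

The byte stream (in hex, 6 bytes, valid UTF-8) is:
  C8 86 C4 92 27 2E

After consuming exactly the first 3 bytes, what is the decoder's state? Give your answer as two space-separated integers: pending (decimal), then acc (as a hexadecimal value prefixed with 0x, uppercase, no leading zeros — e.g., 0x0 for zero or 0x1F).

Answer: 1 0x4

Derivation:
Byte[0]=C8: 2-byte lead. pending=1, acc=0x8
Byte[1]=86: continuation. acc=(acc<<6)|0x06=0x206, pending=0
Byte[2]=C4: 2-byte lead. pending=1, acc=0x4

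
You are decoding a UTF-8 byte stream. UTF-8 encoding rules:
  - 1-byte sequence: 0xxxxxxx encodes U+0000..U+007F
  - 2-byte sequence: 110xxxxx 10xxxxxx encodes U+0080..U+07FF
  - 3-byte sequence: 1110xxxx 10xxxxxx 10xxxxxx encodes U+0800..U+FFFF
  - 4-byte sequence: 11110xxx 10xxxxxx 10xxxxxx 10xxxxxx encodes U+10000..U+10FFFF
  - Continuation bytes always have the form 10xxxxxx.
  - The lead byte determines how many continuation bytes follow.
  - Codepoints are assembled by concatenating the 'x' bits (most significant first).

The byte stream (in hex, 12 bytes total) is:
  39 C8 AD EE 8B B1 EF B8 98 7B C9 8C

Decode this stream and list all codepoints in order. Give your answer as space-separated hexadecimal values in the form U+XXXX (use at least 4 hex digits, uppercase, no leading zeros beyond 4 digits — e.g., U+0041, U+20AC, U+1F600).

Byte[0]=39: 1-byte ASCII. cp=U+0039
Byte[1]=C8: 2-byte lead, need 1 cont bytes. acc=0x8
Byte[2]=AD: continuation. acc=(acc<<6)|0x2D=0x22D
Completed: cp=U+022D (starts at byte 1)
Byte[3]=EE: 3-byte lead, need 2 cont bytes. acc=0xE
Byte[4]=8B: continuation. acc=(acc<<6)|0x0B=0x38B
Byte[5]=B1: continuation. acc=(acc<<6)|0x31=0xE2F1
Completed: cp=U+E2F1 (starts at byte 3)
Byte[6]=EF: 3-byte lead, need 2 cont bytes. acc=0xF
Byte[7]=B8: continuation. acc=(acc<<6)|0x38=0x3F8
Byte[8]=98: continuation. acc=(acc<<6)|0x18=0xFE18
Completed: cp=U+FE18 (starts at byte 6)
Byte[9]=7B: 1-byte ASCII. cp=U+007B
Byte[10]=C9: 2-byte lead, need 1 cont bytes. acc=0x9
Byte[11]=8C: continuation. acc=(acc<<6)|0x0C=0x24C
Completed: cp=U+024C (starts at byte 10)

Answer: U+0039 U+022D U+E2F1 U+FE18 U+007B U+024C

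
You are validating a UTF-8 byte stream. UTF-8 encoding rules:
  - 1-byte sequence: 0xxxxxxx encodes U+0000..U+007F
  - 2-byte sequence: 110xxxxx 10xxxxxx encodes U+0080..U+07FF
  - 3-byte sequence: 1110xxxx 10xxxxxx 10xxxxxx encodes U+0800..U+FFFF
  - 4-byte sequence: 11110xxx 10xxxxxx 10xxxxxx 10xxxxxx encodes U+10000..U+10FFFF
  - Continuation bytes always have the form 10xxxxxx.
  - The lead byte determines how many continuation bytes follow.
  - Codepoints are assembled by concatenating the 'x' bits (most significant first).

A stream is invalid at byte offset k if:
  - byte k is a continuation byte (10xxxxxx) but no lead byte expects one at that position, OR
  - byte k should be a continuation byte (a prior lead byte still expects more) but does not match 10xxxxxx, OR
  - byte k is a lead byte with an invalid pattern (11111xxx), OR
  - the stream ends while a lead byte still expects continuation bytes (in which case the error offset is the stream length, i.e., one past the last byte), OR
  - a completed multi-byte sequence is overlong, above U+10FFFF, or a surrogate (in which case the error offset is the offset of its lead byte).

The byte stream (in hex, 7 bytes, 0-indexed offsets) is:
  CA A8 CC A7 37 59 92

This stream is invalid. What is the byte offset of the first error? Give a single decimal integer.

Answer: 6

Derivation:
Byte[0]=CA: 2-byte lead, need 1 cont bytes. acc=0xA
Byte[1]=A8: continuation. acc=(acc<<6)|0x28=0x2A8
Completed: cp=U+02A8 (starts at byte 0)
Byte[2]=CC: 2-byte lead, need 1 cont bytes. acc=0xC
Byte[3]=A7: continuation. acc=(acc<<6)|0x27=0x327
Completed: cp=U+0327 (starts at byte 2)
Byte[4]=37: 1-byte ASCII. cp=U+0037
Byte[5]=59: 1-byte ASCII. cp=U+0059
Byte[6]=92: INVALID lead byte (not 0xxx/110x/1110/11110)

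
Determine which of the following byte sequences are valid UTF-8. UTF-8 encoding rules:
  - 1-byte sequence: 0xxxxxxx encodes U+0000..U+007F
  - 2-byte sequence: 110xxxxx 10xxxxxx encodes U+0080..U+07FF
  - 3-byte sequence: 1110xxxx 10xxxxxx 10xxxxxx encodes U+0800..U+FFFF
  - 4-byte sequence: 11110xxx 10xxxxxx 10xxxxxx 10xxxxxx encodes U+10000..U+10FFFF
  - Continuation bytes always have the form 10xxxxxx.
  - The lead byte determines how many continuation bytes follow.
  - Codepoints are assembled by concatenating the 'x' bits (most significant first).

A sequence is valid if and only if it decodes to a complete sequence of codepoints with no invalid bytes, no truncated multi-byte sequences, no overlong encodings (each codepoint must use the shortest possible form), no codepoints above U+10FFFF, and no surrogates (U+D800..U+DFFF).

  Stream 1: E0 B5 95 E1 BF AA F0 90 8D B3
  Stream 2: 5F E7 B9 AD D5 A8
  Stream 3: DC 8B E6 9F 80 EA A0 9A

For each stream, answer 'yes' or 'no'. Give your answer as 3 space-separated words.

Stream 1: decodes cleanly. VALID
Stream 2: decodes cleanly. VALID
Stream 3: decodes cleanly. VALID

Answer: yes yes yes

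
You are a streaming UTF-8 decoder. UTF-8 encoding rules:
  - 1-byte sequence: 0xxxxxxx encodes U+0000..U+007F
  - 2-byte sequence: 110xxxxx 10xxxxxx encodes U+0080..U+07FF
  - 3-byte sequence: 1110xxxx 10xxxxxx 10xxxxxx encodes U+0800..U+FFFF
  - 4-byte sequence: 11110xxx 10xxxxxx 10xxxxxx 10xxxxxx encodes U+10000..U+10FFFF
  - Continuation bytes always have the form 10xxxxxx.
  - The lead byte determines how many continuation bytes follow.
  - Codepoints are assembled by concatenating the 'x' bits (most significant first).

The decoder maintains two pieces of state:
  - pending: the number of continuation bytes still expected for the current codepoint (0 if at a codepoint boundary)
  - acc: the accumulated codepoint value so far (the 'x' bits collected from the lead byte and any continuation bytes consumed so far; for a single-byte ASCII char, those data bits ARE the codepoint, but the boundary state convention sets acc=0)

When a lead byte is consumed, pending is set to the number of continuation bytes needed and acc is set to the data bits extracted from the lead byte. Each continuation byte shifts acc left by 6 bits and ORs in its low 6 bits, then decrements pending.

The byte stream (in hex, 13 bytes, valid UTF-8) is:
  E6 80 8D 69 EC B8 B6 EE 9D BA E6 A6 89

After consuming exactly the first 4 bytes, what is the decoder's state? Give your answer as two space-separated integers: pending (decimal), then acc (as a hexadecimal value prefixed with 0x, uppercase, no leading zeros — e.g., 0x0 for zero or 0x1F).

Answer: 0 0x0

Derivation:
Byte[0]=E6: 3-byte lead. pending=2, acc=0x6
Byte[1]=80: continuation. acc=(acc<<6)|0x00=0x180, pending=1
Byte[2]=8D: continuation. acc=(acc<<6)|0x0D=0x600D, pending=0
Byte[3]=69: 1-byte. pending=0, acc=0x0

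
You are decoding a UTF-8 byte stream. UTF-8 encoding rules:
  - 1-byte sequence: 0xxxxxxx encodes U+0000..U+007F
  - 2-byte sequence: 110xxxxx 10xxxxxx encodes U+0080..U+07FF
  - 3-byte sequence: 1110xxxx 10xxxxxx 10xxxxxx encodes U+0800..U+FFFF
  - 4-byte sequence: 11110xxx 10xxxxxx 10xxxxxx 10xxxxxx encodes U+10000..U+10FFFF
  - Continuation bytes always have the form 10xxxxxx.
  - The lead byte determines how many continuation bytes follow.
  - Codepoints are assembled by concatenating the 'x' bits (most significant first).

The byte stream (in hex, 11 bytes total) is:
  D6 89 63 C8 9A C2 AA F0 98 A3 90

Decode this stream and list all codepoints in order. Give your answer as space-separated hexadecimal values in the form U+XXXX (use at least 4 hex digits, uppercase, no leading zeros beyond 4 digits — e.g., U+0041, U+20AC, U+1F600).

Answer: U+0589 U+0063 U+021A U+00AA U+188D0

Derivation:
Byte[0]=D6: 2-byte lead, need 1 cont bytes. acc=0x16
Byte[1]=89: continuation. acc=(acc<<6)|0x09=0x589
Completed: cp=U+0589 (starts at byte 0)
Byte[2]=63: 1-byte ASCII. cp=U+0063
Byte[3]=C8: 2-byte lead, need 1 cont bytes. acc=0x8
Byte[4]=9A: continuation. acc=(acc<<6)|0x1A=0x21A
Completed: cp=U+021A (starts at byte 3)
Byte[5]=C2: 2-byte lead, need 1 cont bytes. acc=0x2
Byte[6]=AA: continuation. acc=(acc<<6)|0x2A=0xAA
Completed: cp=U+00AA (starts at byte 5)
Byte[7]=F0: 4-byte lead, need 3 cont bytes. acc=0x0
Byte[8]=98: continuation. acc=(acc<<6)|0x18=0x18
Byte[9]=A3: continuation. acc=(acc<<6)|0x23=0x623
Byte[10]=90: continuation. acc=(acc<<6)|0x10=0x188D0
Completed: cp=U+188D0 (starts at byte 7)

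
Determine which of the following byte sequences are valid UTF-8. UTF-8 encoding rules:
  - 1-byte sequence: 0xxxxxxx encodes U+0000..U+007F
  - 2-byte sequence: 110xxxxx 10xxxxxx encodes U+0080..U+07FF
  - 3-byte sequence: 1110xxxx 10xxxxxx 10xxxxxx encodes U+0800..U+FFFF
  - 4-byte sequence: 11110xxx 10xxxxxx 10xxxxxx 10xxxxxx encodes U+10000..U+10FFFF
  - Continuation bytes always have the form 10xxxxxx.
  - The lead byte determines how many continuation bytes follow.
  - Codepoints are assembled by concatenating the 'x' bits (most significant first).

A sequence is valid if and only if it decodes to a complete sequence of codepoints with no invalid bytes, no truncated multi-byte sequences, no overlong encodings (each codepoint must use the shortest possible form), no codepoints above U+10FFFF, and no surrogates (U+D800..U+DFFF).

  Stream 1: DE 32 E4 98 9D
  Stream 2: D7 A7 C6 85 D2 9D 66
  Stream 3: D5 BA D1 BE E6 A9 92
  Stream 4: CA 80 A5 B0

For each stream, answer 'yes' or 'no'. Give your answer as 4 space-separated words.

Stream 1: error at byte offset 1. INVALID
Stream 2: decodes cleanly. VALID
Stream 3: decodes cleanly. VALID
Stream 4: error at byte offset 2. INVALID

Answer: no yes yes no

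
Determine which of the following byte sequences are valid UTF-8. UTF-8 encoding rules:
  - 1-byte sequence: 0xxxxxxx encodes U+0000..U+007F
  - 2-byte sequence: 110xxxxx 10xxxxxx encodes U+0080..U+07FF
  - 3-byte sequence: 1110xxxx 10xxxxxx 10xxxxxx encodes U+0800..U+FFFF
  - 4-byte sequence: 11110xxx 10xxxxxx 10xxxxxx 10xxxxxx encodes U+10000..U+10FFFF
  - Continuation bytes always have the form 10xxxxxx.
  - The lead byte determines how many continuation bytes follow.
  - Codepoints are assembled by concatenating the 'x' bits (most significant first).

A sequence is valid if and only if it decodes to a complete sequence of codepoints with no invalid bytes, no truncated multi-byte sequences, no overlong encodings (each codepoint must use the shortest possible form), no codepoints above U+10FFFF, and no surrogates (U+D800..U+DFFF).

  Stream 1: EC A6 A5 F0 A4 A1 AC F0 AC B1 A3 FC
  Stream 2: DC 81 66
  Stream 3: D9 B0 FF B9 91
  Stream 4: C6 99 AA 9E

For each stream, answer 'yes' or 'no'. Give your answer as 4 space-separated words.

Stream 1: error at byte offset 11. INVALID
Stream 2: decodes cleanly. VALID
Stream 3: error at byte offset 2. INVALID
Stream 4: error at byte offset 2. INVALID

Answer: no yes no no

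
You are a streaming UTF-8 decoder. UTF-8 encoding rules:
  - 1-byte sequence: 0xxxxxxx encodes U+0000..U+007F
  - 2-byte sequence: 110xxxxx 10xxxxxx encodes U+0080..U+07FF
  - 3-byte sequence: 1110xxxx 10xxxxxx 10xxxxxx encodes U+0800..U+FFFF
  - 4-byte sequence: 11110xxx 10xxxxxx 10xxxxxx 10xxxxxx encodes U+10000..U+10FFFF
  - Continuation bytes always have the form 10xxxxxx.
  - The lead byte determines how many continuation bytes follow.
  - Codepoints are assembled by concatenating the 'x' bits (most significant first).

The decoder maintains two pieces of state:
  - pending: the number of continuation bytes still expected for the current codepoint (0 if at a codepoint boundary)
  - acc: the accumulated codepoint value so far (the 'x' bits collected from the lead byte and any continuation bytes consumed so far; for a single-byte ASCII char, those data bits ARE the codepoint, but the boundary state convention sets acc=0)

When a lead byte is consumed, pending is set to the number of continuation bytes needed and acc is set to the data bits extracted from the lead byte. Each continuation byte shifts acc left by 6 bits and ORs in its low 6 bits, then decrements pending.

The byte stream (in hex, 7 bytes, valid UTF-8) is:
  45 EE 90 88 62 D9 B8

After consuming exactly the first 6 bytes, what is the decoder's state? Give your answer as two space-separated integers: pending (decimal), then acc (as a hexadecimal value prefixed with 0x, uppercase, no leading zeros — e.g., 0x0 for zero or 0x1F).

Byte[0]=45: 1-byte. pending=0, acc=0x0
Byte[1]=EE: 3-byte lead. pending=2, acc=0xE
Byte[2]=90: continuation. acc=(acc<<6)|0x10=0x390, pending=1
Byte[3]=88: continuation. acc=(acc<<6)|0x08=0xE408, pending=0
Byte[4]=62: 1-byte. pending=0, acc=0x0
Byte[5]=D9: 2-byte lead. pending=1, acc=0x19

Answer: 1 0x19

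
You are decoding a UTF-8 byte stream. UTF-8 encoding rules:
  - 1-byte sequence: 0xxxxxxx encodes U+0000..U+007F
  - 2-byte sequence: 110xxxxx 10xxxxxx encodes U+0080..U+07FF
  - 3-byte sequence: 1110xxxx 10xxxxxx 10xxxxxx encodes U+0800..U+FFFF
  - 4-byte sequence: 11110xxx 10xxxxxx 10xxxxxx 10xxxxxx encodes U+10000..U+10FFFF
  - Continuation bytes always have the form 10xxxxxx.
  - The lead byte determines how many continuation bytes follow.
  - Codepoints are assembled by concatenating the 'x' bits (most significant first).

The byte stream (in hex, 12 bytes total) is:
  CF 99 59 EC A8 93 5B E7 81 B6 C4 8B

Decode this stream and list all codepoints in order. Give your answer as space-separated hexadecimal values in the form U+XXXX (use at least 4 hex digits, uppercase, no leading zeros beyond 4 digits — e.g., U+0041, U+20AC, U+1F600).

Answer: U+03D9 U+0059 U+CA13 U+005B U+7076 U+010B

Derivation:
Byte[0]=CF: 2-byte lead, need 1 cont bytes. acc=0xF
Byte[1]=99: continuation. acc=(acc<<6)|0x19=0x3D9
Completed: cp=U+03D9 (starts at byte 0)
Byte[2]=59: 1-byte ASCII. cp=U+0059
Byte[3]=EC: 3-byte lead, need 2 cont bytes. acc=0xC
Byte[4]=A8: continuation. acc=(acc<<6)|0x28=0x328
Byte[5]=93: continuation. acc=(acc<<6)|0x13=0xCA13
Completed: cp=U+CA13 (starts at byte 3)
Byte[6]=5B: 1-byte ASCII. cp=U+005B
Byte[7]=E7: 3-byte lead, need 2 cont bytes. acc=0x7
Byte[8]=81: continuation. acc=(acc<<6)|0x01=0x1C1
Byte[9]=B6: continuation. acc=(acc<<6)|0x36=0x7076
Completed: cp=U+7076 (starts at byte 7)
Byte[10]=C4: 2-byte lead, need 1 cont bytes. acc=0x4
Byte[11]=8B: continuation. acc=(acc<<6)|0x0B=0x10B
Completed: cp=U+010B (starts at byte 10)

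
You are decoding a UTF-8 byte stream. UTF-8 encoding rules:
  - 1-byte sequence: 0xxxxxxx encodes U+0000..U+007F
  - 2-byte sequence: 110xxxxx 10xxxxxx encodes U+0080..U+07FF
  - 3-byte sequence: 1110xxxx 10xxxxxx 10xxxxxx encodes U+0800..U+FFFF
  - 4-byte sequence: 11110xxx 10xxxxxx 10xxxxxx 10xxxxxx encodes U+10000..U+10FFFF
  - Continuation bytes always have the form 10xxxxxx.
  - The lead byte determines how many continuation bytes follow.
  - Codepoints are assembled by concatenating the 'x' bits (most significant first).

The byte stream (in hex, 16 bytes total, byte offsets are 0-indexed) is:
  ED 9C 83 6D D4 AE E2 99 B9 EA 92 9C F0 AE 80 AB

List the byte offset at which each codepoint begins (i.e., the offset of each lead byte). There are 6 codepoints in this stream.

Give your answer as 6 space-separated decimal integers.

Answer: 0 3 4 6 9 12

Derivation:
Byte[0]=ED: 3-byte lead, need 2 cont bytes. acc=0xD
Byte[1]=9C: continuation. acc=(acc<<6)|0x1C=0x35C
Byte[2]=83: continuation. acc=(acc<<6)|0x03=0xD703
Completed: cp=U+D703 (starts at byte 0)
Byte[3]=6D: 1-byte ASCII. cp=U+006D
Byte[4]=D4: 2-byte lead, need 1 cont bytes. acc=0x14
Byte[5]=AE: continuation. acc=(acc<<6)|0x2E=0x52E
Completed: cp=U+052E (starts at byte 4)
Byte[6]=E2: 3-byte lead, need 2 cont bytes. acc=0x2
Byte[7]=99: continuation. acc=(acc<<6)|0x19=0x99
Byte[8]=B9: continuation. acc=(acc<<6)|0x39=0x2679
Completed: cp=U+2679 (starts at byte 6)
Byte[9]=EA: 3-byte lead, need 2 cont bytes. acc=0xA
Byte[10]=92: continuation. acc=(acc<<6)|0x12=0x292
Byte[11]=9C: continuation. acc=(acc<<6)|0x1C=0xA49C
Completed: cp=U+A49C (starts at byte 9)
Byte[12]=F0: 4-byte lead, need 3 cont bytes. acc=0x0
Byte[13]=AE: continuation. acc=(acc<<6)|0x2E=0x2E
Byte[14]=80: continuation. acc=(acc<<6)|0x00=0xB80
Byte[15]=AB: continuation. acc=(acc<<6)|0x2B=0x2E02B
Completed: cp=U+2E02B (starts at byte 12)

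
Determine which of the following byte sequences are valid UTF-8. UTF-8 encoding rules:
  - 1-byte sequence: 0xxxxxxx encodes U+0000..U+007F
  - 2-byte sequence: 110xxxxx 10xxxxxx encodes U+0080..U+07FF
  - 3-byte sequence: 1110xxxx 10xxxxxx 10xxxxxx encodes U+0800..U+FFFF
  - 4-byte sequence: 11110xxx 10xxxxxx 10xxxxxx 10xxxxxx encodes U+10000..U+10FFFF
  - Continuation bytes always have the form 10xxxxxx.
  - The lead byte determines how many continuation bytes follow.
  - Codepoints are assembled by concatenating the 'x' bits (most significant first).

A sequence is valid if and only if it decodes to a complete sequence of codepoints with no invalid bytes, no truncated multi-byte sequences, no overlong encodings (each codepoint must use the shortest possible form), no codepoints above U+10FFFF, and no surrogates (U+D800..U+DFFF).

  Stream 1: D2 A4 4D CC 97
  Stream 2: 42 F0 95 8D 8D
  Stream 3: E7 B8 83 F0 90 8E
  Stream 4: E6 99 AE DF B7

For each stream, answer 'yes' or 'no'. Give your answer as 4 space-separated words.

Stream 1: decodes cleanly. VALID
Stream 2: decodes cleanly. VALID
Stream 3: error at byte offset 6. INVALID
Stream 4: decodes cleanly. VALID

Answer: yes yes no yes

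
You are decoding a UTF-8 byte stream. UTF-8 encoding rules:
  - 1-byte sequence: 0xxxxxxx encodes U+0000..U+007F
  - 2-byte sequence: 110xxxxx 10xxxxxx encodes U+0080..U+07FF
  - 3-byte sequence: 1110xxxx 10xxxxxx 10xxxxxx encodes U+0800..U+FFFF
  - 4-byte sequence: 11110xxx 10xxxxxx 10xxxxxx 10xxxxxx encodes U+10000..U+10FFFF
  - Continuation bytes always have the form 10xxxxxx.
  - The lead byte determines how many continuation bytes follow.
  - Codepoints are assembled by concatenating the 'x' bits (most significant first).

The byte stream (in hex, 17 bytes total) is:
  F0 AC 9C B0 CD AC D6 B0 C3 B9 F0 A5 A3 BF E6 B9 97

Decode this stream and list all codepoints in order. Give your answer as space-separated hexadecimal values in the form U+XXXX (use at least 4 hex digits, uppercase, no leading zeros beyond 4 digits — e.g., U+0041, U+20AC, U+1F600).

Answer: U+2C730 U+036C U+05B0 U+00F9 U+258FF U+6E57

Derivation:
Byte[0]=F0: 4-byte lead, need 3 cont bytes. acc=0x0
Byte[1]=AC: continuation. acc=(acc<<6)|0x2C=0x2C
Byte[2]=9C: continuation. acc=(acc<<6)|0x1C=0xB1C
Byte[3]=B0: continuation. acc=(acc<<6)|0x30=0x2C730
Completed: cp=U+2C730 (starts at byte 0)
Byte[4]=CD: 2-byte lead, need 1 cont bytes. acc=0xD
Byte[5]=AC: continuation. acc=(acc<<6)|0x2C=0x36C
Completed: cp=U+036C (starts at byte 4)
Byte[6]=D6: 2-byte lead, need 1 cont bytes. acc=0x16
Byte[7]=B0: continuation. acc=(acc<<6)|0x30=0x5B0
Completed: cp=U+05B0 (starts at byte 6)
Byte[8]=C3: 2-byte lead, need 1 cont bytes. acc=0x3
Byte[9]=B9: continuation. acc=(acc<<6)|0x39=0xF9
Completed: cp=U+00F9 (starts at byte 8)
Byte[10]=F0: 4-byte lead, need 3 cont bytes. acc=0x0
Byte[11]=A5: continuation. acc=(acc<<6)|0x25=0x25
Byte[12]=A3: continuation. acc=(acc<<6)|0x23=0x963
Byte[13]=BF: continuation. acc=(acc<<6)|0x3F=0x258FF
Completed: cp=U+258FF (starts at byte 10)
Byte[14]=E6: 3-byte lead, need 2 cont bytes. acc=0x6
Byte[15]=B9: continuation. acc=(acc<<6)|0x39=0x1B9
Byte[16]=97: continuation. acc=(acc<<6)|0x17=0x6E57
Completed: cp=U+6E57 (starts at byte 14)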